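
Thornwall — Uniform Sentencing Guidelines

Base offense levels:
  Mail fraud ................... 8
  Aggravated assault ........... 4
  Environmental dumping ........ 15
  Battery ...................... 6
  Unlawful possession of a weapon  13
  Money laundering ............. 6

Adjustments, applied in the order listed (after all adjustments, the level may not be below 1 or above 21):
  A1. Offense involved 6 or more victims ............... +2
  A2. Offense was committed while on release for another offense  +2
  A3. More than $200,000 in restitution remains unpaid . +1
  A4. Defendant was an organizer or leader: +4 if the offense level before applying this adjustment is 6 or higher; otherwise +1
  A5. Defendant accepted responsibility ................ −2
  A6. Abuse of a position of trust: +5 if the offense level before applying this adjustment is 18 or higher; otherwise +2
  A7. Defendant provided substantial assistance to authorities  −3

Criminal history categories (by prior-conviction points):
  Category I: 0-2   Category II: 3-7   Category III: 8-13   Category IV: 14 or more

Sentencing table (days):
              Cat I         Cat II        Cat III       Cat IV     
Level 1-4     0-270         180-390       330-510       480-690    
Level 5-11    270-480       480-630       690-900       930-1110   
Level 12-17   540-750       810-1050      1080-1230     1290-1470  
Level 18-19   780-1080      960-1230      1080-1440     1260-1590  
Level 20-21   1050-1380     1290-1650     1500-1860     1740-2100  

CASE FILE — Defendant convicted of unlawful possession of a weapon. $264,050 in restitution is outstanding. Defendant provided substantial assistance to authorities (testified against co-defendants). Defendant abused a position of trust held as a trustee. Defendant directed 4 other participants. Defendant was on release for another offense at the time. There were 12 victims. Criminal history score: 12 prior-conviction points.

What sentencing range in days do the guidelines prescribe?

Base offense level for unlawful possession of a weapon: 13.
A1 applies: 13 + 2 = 15.
A2 applies: 15 + 2 = 17.
A3 applies: 17 + 1 = 18.
A4 applies (level before this adjustment is 18 ≥ 6, so +4): 18 + 4 = 22.
A5 does not apply.
A6 applies (level before this adjustment is 22 ≥ 18, so +5): 22 + 5 = 27.
A7 applies: 27 − 3 = 24.
Level 24 exceeds the maximum of 21; capped at 21.
Final offense level: 21.
Criminal history: 12 prior points → Category III (8-13).
Level 21 falls in the 20-21 band.
Grid: Level 20-21 × Category III = 1500-1860 days.

1500-1860 days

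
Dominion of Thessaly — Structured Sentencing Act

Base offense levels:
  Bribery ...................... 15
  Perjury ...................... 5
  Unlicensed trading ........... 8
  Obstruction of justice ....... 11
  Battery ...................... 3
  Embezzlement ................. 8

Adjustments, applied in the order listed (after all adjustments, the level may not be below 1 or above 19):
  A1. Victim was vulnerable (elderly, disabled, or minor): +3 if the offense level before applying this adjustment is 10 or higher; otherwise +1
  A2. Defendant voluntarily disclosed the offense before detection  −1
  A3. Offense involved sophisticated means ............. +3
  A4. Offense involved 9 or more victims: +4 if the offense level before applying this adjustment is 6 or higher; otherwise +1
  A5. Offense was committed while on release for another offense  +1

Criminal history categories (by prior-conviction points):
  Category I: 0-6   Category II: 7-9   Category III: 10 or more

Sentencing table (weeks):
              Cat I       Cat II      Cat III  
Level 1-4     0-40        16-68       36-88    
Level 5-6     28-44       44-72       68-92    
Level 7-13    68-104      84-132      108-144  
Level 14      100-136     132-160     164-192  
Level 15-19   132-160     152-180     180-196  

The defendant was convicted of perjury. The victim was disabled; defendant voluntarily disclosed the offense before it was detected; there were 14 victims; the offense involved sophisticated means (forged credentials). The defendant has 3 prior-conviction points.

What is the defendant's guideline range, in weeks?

68-104 weeks

Base offense level for perjury: 5.
A1 applies (level before this adjustment is 5 < 10, so +1): 5 + 1 = 6.
A2 applies: 6 − 1 = 5.
A3 applies: 5 + 3 = 8.
A4 applies (level before this adjustment is 8 ≥ 6, so +4): 8 + 4 = 12.
A5 does not apply.
Final offense level: 12.
Criminal history: 3 prior points → Category I (0-6).
Level 12 falls in the 7-13 band.
Grid: Level 7-13 × Category I = 68-104 weeks.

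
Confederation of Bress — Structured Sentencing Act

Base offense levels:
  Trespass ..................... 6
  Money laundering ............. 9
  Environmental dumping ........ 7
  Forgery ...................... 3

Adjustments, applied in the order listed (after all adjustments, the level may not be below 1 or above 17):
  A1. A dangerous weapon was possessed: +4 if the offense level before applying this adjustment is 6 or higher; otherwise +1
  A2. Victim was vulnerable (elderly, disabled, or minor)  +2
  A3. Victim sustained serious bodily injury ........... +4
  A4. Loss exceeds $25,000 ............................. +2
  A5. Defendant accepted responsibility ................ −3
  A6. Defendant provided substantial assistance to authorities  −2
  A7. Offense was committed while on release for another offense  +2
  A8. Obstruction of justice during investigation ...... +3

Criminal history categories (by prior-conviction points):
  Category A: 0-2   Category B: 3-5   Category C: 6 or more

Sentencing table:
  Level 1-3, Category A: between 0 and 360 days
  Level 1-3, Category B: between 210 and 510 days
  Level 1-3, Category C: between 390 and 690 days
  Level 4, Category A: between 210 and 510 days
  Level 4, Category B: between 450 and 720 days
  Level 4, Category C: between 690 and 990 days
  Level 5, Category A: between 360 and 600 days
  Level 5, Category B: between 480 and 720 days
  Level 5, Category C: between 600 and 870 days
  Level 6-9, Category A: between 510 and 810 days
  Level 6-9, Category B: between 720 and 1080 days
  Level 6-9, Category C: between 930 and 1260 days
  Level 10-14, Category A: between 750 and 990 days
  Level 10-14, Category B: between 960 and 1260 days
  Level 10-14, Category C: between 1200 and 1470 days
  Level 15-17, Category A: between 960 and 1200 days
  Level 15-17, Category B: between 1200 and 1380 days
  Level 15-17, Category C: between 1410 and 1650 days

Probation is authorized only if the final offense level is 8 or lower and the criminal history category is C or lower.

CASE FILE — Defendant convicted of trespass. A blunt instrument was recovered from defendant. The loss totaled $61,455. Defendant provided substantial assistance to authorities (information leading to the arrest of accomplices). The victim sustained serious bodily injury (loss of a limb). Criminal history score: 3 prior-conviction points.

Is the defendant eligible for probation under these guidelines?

No

Base offense level for trespass: 6.
A1 applies (level before this adjustment is 6 ≥ 6, so +4): 6 + 4 = 10.
A3 applies: 10 + 4 = 14.
A4 applies: 14 + 2 = 16.
A5 does not apply.
A6 applies: 16 − 2 = 14.
A8 does not apply.
Final offense level: 14.
Criminal history: 3 prior points → Category B (3-5).
Level 14 falls in the 10-14 band.
Grid: Level 10-14 × Category B = 960-1260 days.
Probation check: level 14 > 8 and category B ≤ C → not eligible.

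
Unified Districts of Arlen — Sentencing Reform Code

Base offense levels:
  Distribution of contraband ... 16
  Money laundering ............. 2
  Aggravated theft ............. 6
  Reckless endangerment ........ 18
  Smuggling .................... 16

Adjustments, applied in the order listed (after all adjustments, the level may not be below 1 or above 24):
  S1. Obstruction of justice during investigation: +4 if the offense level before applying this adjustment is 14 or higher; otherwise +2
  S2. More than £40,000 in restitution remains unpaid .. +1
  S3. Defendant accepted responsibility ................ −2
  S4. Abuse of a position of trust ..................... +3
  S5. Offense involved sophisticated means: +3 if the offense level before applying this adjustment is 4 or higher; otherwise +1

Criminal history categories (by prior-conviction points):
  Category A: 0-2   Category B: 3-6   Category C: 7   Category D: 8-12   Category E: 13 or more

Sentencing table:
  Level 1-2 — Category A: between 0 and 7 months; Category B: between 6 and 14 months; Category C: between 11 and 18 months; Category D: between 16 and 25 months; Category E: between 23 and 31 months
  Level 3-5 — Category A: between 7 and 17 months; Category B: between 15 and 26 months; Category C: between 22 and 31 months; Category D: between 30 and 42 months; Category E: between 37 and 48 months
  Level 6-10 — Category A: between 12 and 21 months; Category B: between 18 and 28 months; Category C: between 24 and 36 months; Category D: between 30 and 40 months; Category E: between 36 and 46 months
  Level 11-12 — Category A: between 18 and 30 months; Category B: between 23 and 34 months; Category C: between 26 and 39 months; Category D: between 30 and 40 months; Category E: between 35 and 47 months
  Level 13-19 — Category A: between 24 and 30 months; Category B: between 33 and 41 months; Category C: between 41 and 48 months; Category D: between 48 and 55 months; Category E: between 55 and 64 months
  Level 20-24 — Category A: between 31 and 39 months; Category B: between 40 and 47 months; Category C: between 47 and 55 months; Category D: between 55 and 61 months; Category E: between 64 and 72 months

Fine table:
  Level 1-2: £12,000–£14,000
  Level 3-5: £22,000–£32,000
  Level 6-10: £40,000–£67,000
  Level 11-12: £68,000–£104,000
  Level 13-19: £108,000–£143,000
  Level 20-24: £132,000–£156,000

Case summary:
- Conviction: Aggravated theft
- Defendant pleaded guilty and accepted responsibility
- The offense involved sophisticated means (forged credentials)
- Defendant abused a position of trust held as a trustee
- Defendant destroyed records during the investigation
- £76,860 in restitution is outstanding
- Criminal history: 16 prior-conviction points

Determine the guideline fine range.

Base offense level for aggravated theft: 6.
S1 applies (level before this adjustment is 6 < 14, so +2): 6 + 2 = 8.
S2 applies: 8 + 1 = 9.
S3 applies: 9 − 2 = 7.
S4 applies: 7 + 3 = 10.
S5 applies (level before this adjustment is 10 ≥ 4, so +3): 10 + 3 = 13.
Final offense level: 13.
Level 13 falls in the 13-19 band.
Fine table: Level 13-19 → £108,000–£143,000.

£108,000–£143,000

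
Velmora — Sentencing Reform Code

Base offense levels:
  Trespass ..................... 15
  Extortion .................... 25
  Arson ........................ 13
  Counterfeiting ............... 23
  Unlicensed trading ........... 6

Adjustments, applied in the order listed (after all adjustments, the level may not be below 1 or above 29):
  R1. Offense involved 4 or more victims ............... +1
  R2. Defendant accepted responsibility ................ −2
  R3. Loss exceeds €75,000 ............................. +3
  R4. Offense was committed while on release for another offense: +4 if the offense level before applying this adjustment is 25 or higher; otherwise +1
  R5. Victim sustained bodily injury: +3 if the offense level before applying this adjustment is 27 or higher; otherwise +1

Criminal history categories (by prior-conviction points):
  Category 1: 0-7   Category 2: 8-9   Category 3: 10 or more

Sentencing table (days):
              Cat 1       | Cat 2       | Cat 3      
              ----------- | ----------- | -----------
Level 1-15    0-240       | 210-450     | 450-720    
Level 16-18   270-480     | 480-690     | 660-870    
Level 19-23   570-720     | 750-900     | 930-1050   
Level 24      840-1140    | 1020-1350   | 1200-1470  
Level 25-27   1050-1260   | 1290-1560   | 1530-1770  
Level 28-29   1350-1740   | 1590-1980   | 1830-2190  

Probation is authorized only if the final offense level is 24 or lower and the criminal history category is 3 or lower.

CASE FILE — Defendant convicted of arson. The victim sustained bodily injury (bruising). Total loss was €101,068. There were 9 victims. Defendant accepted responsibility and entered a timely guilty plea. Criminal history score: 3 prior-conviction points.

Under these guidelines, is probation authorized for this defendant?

Yes

Base offense level for arson: 13.
R1 applies: 13 + 1 = 14.
R2 applies: 14 − 2 = 12.
R3 applies: 12 + 3 = 15.
R5 applies (level before this adjustment is 15 < 27, so +1): 15 + 1 = 16.
Final offense level: 16.
Criminal history: 3 prior points → Category 1 (0-7).
Level 16 falls in the 16-18 band.
Grid: Level 16-18 × Category 1 = 270-480 days.
Probation check: level 16 ≤ 24 and category 1 ≤ 3 → eligible.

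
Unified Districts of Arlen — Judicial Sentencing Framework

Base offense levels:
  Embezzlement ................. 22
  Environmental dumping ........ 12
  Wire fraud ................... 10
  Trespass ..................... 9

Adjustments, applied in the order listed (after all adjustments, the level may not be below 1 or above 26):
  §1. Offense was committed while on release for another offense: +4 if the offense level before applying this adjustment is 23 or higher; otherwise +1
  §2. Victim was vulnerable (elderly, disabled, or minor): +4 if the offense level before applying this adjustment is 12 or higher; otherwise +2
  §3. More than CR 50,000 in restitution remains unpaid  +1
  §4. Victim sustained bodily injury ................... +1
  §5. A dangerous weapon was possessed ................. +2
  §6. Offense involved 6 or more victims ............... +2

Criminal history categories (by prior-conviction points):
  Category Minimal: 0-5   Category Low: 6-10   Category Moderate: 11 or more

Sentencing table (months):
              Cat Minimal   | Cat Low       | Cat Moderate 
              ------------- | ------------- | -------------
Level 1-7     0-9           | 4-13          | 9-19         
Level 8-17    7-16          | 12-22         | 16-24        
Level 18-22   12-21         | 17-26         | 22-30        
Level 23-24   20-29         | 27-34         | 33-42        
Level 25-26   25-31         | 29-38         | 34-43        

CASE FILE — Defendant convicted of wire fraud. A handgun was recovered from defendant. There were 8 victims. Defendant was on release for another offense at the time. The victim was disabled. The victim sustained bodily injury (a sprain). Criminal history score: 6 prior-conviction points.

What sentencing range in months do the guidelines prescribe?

Base offense level for wire fraud: 10.
§1 applies (level before this adjustment is 10 < 23, so +1): 10 + 1 = 11.
§2 applies (level before this adjustment is 11 < 12, so +2): 11 + 2 = 13.
§4 applies: 13 + 1 = 14.
§5 applies: 14 + 2 = 16.
§6 applies: 16 + 2 = 18.
Final offense level: 18.
Criminal history: 6 prior points → Category Low (6-10).
Level 18 falls in the 18-22 band.
Grid: Level 18-22 × Category Low = 17-26 months.

17-26 months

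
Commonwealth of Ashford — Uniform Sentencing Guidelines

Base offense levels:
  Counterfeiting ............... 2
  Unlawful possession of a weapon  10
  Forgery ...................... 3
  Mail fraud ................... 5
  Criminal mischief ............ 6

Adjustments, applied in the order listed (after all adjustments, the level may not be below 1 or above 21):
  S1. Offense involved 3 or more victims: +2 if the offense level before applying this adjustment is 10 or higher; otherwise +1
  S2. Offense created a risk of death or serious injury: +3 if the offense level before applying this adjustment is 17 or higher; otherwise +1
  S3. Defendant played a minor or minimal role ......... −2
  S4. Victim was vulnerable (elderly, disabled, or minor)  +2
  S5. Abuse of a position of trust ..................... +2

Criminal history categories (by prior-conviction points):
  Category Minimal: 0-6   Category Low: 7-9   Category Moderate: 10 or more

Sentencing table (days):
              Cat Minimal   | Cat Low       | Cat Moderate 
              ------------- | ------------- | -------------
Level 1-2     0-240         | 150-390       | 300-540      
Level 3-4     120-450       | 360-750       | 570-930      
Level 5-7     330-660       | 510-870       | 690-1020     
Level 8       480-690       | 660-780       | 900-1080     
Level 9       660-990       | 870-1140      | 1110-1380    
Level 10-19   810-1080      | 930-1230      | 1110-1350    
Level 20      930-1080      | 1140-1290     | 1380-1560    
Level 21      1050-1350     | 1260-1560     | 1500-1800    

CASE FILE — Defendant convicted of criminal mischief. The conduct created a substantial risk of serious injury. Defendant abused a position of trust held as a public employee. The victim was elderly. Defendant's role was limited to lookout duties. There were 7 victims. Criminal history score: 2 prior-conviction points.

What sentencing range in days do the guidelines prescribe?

Base offense level for criminal mischief: 6.
S1 applies (level before this adjustment is 6 < 10, so +1): 6 + 1 = 7.
S2 applies (level before this adjustment is 7 < 17, so +1): 7 + 1 = 8.
S3 applies: 8 − 2 = 6.
S4 applies: 6 + 2 = 8.
S5 applies: 8 + 2 = 10.
Final offense level: 10.
Criminal history: 2 prior points → Category Minimal (0-6).
Level 10 falls in the 10-19 band.
Grid: Level 10-19 × Category Minimal = 810-1080 days.

810-1080 days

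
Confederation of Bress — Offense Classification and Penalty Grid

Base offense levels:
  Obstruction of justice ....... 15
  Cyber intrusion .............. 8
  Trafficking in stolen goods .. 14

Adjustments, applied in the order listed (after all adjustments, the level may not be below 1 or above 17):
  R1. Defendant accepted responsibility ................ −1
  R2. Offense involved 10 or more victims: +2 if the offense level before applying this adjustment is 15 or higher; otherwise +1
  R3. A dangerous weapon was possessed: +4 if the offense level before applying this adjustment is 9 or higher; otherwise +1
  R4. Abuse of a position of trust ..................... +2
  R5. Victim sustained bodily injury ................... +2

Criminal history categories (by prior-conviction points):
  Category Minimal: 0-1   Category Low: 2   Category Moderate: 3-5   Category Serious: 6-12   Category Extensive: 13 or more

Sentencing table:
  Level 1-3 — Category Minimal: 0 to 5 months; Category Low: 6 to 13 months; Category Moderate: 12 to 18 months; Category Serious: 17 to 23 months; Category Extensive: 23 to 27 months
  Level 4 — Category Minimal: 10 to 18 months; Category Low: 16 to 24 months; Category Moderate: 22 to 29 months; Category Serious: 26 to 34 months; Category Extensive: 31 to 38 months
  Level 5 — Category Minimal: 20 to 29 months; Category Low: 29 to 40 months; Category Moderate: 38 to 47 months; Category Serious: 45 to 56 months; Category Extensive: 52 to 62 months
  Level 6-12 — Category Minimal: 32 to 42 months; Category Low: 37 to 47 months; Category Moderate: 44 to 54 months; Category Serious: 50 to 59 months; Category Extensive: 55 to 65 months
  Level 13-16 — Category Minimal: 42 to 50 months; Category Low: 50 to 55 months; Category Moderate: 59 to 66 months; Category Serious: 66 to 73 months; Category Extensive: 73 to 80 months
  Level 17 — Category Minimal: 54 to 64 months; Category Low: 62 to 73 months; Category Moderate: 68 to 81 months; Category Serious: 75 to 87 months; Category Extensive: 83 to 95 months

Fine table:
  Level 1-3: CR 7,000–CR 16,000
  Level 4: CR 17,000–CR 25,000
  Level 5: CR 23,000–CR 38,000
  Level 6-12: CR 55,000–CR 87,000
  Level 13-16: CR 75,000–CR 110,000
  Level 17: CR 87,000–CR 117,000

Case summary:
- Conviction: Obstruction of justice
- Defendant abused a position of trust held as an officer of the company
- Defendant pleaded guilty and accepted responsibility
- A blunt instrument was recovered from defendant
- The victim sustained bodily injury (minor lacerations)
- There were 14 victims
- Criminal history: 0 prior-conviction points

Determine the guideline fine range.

CR 87,000–CR 117,000

Base offense level for obstruction of justice: 15.
R1 applies: 15 − 1 = 14.
R2 applies (level before this adjustment is 14 < 15, so +1): 14 + 1 = 15.
R3 applies (level before this adjustment is 15 ≥ 9, so +4): 15 + 4 = 19.
R4 applies: 19 + 2 = 21.
R5 applies: 21 + 2 = 23.
Level 23 exceeds the maximum of 17; capped at 17.
Final offense level: 17.
Level 17 falls in the 17 band.
Fine table: Level 17 → CR 87,000–CR 117,000.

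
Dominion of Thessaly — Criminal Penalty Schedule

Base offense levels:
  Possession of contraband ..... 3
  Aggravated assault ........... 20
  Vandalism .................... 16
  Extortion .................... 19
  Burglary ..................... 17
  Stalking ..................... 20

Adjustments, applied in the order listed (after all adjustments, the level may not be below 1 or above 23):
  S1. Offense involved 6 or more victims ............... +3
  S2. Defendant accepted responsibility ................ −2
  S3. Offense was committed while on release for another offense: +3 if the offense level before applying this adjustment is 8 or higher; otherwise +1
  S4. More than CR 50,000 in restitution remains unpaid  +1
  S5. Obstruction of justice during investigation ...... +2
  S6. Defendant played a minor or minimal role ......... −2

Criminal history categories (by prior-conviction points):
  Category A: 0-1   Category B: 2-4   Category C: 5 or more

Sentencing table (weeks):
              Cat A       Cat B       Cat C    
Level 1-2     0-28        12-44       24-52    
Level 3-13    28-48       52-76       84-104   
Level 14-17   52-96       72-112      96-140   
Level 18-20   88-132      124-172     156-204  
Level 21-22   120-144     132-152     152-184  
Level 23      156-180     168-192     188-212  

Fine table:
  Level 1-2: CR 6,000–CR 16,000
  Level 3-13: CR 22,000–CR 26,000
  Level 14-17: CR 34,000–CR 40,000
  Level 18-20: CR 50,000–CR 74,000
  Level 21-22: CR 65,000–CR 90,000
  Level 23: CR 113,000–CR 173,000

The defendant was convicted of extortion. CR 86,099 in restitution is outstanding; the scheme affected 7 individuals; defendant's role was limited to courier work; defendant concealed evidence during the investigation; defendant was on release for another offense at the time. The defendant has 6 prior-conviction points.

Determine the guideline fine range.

Base offense level for extortion: 19.
S1 applies: 19 + 3 = 22.
S3 applies (level before this adjustment is 22 ≥ 8, so +3): 22 + 3 = 25.
S4 applies: 25 + 1 = 26.
S5 applies: 26 + 2 = 28.
S6 applies: 28 − 2 = 26.
Level 26 exceeds the maximum of 23; capped at 23.
Final offense level: 23.
Level 23 falls in the 23 band.
Fine table: Level 23 → CR 113,000–CR 173,000.

CR 113,000–CR 173,000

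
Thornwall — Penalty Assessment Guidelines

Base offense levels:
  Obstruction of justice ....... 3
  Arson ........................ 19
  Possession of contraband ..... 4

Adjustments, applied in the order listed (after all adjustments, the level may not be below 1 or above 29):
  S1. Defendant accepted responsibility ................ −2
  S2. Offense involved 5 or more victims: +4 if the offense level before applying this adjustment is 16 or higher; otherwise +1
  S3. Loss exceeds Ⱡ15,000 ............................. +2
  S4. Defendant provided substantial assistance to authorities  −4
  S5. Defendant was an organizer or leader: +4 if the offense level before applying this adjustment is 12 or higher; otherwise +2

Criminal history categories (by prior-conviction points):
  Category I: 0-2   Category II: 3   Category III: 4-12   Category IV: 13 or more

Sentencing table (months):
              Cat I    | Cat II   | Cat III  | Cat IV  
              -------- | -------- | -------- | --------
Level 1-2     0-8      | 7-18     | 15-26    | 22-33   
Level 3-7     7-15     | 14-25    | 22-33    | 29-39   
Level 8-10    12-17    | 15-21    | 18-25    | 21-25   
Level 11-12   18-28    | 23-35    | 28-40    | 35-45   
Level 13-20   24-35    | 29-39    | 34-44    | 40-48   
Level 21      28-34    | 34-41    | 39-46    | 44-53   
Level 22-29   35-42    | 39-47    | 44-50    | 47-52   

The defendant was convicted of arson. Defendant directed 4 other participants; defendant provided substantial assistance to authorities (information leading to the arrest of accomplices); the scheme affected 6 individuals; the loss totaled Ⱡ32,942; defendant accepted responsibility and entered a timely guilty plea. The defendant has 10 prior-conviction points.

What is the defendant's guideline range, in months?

Base offense level for arson: 19.
S1 applies: 19 − 2 = 17.
S2 applies (level before this adjustment is 17 ≥ 16, so +4): 17 + 4 = 21.
S3 applies: 21 + 2 = 23.
S4 applies: 23 − 4 = 19.
S5 applies (level before this adjustment is 19 ≥ 12, so +4): 19 + 4 = 23.
Final offense level: 23.
Criminal history: 10 prior points → Category III (4-12).
Level 23 falls in the 22-29 band.
Grid: Level 22-29 × Category III = 44-50 months.

44-50 months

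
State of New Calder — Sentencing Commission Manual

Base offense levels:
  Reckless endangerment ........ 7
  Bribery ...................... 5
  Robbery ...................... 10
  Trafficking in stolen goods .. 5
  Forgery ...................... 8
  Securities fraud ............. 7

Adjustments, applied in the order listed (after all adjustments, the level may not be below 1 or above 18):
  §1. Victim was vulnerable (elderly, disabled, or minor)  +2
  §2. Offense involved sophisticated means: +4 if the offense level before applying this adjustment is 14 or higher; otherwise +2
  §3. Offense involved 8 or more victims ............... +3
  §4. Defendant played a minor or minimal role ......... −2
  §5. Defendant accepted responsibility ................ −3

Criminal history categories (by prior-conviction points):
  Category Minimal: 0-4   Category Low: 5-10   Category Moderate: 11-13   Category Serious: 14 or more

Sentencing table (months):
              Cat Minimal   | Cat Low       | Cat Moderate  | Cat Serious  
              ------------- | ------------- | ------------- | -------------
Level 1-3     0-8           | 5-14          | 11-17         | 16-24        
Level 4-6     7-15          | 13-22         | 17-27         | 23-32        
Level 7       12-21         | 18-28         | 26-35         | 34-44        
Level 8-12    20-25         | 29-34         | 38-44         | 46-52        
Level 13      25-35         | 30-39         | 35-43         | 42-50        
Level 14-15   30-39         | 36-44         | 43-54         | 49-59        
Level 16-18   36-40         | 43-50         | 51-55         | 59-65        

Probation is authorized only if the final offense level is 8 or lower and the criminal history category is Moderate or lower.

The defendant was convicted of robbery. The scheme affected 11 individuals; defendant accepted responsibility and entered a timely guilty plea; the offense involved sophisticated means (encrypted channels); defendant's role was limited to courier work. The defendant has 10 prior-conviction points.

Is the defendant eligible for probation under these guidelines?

Base offense level for robbery: 10.
§2 applies (level before this adjustment is 10 < 14, so +2): 10 + 2 = 12.
§3 applies: 12 + 3 = 15.
§4 applies: 15 − 2 = 13.
§5 applies: 13 − 3 = 10.
Final offense level: 10.
Criminal history: 10 prior points → Category Low (5-10).
Level 10 falls in the 8-12 band.
Grid: Level 8-12 × Category Low = 29-34 months.
Probation check: level 10 > 8 and category Low ≤ Moderate → not eligible.

No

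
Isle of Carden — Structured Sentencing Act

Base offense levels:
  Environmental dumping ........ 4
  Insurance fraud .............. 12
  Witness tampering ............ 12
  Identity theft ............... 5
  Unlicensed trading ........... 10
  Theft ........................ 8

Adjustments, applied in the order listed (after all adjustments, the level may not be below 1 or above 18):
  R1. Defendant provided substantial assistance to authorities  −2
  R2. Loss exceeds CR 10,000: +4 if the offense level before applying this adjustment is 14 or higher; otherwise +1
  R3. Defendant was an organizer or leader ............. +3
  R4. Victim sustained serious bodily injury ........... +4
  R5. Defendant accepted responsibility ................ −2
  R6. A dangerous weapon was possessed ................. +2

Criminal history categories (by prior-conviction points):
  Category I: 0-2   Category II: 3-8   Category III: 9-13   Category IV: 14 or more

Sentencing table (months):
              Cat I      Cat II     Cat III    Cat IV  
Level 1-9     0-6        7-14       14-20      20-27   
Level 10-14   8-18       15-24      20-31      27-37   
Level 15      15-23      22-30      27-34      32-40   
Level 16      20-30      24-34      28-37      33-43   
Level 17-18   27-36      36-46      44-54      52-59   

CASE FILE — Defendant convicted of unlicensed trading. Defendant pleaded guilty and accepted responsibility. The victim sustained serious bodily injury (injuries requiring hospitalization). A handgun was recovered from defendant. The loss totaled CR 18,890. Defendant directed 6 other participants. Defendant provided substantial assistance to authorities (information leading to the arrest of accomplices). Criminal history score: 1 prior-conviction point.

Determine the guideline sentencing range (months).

20-30 months

Base offense level for unlicensed trading: 10.
R1 applies: 10 − 2 = 8.
R2 applies (level before this adjustment is 8 < 14, so +1): 8 + 1 = 9.
R3 applies: 9 + 3 = 12.
R4 applies: 12 + 4 = 16.
R5 applies: 16 − 2 = 14.
R6 applies: 14 + 2 = 16.
Final offense level: 16.
Criminal history: 1 prior point → Category I (0-2).
Level 16 falls in the 16 band.
Grid: Level 16 × Category I = 20-30 months.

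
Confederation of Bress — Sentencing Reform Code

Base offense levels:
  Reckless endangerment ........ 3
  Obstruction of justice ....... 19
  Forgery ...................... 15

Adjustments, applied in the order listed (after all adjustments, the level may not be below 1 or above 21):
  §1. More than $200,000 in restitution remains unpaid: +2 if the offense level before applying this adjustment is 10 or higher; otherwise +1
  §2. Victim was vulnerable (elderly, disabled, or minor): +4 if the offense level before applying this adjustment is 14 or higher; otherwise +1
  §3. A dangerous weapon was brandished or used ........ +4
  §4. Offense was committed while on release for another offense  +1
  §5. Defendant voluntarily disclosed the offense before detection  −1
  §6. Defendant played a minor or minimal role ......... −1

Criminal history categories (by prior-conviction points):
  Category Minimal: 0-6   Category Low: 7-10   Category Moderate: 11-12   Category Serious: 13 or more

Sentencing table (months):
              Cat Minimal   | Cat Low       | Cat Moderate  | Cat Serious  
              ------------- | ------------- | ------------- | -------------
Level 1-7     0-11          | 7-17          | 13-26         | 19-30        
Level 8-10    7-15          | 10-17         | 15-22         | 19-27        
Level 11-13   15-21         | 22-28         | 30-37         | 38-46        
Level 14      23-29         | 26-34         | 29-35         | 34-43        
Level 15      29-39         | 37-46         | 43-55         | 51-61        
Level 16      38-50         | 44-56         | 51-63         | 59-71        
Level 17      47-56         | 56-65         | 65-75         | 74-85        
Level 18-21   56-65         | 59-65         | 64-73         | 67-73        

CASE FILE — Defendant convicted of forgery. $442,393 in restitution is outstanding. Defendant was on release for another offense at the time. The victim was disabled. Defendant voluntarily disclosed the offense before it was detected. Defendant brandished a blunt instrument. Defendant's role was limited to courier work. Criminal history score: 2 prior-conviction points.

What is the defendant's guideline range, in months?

56-65 months

Base offense level for forgery: 15.
§1 applies (level before this adjustment is 15 ≥ 10, so +2): 15 + 2 = 17.
§2 applies (level before this adjustment is 17 ≥ 14, so +4): 17 + 4 = 21.
§3 applies: 21 + 4 = 25.
§4 applies: 25 + 1 = 26.
§5 applies: 26 − 1 = 25.
§6 applies: 25 − 1 = 24.
Level 24 exceeds the maximum of 21; capped at 21.
Final offense level: 21.
Criminal history: 2 prior points → Category Minimal (0-6).
Level 21 falls in the 18-21 band.
Grid: Level 18-21 × Category Minimal = 56-65 months.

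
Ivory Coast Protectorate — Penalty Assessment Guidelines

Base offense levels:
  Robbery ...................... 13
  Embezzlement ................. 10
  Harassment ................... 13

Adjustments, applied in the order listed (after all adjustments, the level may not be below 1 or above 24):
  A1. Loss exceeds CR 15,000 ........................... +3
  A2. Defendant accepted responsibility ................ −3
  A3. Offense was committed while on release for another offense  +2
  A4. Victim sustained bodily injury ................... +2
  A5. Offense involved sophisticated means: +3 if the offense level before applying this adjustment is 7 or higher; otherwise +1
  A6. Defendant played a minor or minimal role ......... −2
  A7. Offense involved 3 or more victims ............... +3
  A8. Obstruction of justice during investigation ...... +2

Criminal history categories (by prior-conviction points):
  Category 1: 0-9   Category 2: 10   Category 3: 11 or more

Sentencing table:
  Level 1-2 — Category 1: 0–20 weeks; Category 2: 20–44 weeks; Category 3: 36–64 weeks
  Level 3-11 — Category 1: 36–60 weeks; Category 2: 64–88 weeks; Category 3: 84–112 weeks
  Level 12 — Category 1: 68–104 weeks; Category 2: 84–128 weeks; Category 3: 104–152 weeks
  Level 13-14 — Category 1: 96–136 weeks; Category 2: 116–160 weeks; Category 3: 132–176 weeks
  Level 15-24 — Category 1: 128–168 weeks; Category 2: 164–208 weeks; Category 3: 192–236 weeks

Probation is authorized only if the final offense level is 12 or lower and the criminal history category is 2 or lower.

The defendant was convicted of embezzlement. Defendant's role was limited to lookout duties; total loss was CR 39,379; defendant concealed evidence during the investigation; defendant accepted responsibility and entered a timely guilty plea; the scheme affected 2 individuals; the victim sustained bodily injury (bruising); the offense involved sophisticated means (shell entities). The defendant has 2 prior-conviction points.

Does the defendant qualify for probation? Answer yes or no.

Base offense level for embezzlement: 10.
A1 applies: 10 + 3 = 13.
A2 applies: 13 − 3 = 10.
A3 does not apply.
A4 applies: 10 + 2 = 12.
A5 applies (level before this adjustment is 12 ≥ 7, so +3): 12 + 3 = 15.
A6 applies: 15 − 2 = 13.
A8 applies: 13 + 2 = 15.
Final offense level: 15.
Criminal history: 2 prior points → Category 1 (0-9).
Level 15 falls in the 15-24 band.
Grid: Level 15-24 × Category 1 = 128-168 weeks.
Probation check: level 15 > 12 and category 1 ≤ 2 → not eligible.

No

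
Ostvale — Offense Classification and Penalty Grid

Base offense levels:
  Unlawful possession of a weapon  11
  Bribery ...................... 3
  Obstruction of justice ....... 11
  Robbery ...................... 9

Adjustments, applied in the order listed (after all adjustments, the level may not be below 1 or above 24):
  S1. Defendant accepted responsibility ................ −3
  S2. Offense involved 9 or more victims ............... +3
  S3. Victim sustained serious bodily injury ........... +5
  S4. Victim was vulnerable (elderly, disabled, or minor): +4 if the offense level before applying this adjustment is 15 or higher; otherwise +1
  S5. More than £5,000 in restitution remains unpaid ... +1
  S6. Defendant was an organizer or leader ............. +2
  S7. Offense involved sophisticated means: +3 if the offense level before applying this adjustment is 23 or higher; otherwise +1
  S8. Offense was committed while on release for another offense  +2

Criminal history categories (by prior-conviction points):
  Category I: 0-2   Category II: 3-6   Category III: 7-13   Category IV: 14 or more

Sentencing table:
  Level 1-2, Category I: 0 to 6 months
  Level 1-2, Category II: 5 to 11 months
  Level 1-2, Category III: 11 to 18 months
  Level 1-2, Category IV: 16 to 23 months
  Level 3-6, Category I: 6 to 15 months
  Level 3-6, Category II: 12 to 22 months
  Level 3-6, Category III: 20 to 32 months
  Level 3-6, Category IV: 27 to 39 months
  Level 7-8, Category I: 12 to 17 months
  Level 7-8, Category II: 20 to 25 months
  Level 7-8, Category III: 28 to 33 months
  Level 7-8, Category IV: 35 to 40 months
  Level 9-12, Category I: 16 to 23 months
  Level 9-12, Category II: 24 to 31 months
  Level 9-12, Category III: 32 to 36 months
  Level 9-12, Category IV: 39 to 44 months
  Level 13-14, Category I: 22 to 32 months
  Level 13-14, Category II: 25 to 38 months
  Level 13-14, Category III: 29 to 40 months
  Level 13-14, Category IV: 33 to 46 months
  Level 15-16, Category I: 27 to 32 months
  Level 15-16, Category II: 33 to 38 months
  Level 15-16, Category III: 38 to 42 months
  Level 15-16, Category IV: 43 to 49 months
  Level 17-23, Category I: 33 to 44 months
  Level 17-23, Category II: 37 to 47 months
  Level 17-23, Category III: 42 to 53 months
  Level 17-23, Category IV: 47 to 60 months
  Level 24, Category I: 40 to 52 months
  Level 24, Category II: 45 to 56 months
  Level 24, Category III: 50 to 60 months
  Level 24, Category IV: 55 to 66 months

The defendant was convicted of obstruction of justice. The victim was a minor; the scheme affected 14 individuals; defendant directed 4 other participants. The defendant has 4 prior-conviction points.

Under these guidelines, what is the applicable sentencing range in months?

Base offense level for obstruction of justice: 11.
S1 does not apply.
S2 applies: 11 + 3 = 14.
S4 applies (level before this adjustment is 14 < 15, so +1): 14 + 1 = 15.
S5 does not apply.
S6 applies: 15 + 2 = 17.
S7 does not apply.
S8 does not apply.
Final offense level: 17.
Criminal history: 4 prior points → Category II (3-6).
Level 17 falls in the 17-23 band.
Grid: Level 17-23 × Category II = 37-47 months.

37-47 months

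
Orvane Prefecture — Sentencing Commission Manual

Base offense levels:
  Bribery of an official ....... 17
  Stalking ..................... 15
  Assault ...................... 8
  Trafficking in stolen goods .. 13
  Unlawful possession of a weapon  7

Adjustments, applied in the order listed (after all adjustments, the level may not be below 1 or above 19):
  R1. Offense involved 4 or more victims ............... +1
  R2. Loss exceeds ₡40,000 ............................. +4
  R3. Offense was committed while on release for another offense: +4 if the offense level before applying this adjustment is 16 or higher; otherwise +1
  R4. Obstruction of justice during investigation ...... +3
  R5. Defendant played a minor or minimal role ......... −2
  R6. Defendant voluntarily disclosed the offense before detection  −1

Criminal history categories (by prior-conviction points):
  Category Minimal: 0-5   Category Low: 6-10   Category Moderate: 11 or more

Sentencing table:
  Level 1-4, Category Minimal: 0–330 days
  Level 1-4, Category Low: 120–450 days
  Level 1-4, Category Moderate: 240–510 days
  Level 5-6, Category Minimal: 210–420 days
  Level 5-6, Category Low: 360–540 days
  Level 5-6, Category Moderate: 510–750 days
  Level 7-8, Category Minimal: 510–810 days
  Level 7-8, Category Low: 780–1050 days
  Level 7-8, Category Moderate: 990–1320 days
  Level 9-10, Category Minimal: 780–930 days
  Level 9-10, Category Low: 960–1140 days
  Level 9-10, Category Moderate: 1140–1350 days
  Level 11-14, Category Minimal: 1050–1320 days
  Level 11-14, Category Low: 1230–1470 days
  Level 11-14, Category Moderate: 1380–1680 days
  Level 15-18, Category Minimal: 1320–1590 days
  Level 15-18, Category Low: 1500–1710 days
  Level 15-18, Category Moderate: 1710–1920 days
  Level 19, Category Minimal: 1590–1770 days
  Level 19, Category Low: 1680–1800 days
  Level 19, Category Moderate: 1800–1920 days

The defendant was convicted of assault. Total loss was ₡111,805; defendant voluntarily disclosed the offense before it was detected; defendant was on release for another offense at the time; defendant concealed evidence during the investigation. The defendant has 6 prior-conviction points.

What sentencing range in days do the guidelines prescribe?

1500-1710 days

Base offense level for assault: 8.
R1 does not apply.
R2 applies: 8 + 4 = 12.
R3 applies (level before this adjustment is 12 < 16, so +1): 12 + 1 = 13.
R4 applies: 13 + 3 = 16.
R6 applies: 16 − 1 = 15.
Final offense level: 15.
Criminal history: 6 prior points → Category Low (6-10).
Level 15 falls in the 15-18 band.
Grid: Level 15-18 × Category Low = 1500-1710 days.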